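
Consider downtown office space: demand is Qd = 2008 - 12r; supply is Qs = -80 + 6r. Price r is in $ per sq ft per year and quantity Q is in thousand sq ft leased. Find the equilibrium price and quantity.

r* = 116, Q* = 616

The market clears where 2008 - 12r = -80 + 6r. Rearranging, 18r = 2088, hence r* = 116.
From the demand curve, Q* = 2008 - 12(116) = 616.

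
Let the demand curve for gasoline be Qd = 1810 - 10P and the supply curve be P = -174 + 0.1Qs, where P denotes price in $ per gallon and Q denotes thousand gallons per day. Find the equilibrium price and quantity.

Inverting to quantity form: Qs = 1740 + 10P.
Set Qd = Qs: 1810 - 10P = 1740 + 10P, so 70 = 20P and P* = 3.5.
From the demand curve, Q* = 1810 - 10(3.5) = 1775.

P* = 3.5, Q* = 1775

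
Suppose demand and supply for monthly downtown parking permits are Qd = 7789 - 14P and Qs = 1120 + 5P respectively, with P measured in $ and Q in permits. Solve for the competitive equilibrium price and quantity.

The market clears where 7789 - 14P = 1120 + 5P. Rearranging, 19P = 6669, hence P* = 351.
From the demand curve, Q* = 7789 - 14(351) = 2875.

P* = 351, Q* = 2875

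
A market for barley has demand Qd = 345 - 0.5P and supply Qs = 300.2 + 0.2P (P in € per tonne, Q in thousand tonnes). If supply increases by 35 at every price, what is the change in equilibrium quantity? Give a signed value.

ΔQ = 25

The market clears where 345 - 0.5P = 300.2 + 0.2P. Rearranging, 0.7P = 44.8, hence P* = 64.
Plugging P* into demand: Q* = 345 - 0.5(64) = 313.
After the shift, supply is Qs = 335.2 + 0.2P.
The new intersection has 9.8 = 0.7P, i.e. P = 14, Q = 338.
ΔQ = 338 - 313 = 25.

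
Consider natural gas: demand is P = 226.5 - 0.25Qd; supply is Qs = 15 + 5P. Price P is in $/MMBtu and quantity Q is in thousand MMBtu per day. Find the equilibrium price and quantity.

Solving each curve for Q: Qd = 906 - 4P.
At equilibrium Qd = Qs, so 906 - 4P = 15 + 5P; collecting terms, 891 = 9P and P* = 99.
From the demand curve, Q* = 906 - 4(99) = 510.

P* = 99, Q* = 510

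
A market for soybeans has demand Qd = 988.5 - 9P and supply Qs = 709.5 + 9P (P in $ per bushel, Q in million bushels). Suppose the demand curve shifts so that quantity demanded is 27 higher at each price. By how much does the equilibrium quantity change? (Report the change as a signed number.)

The market clears where 988.5 - 9P = 709.5 + 9P. Rearranging, 18P = 279, hence P* = 15.5.
Plugging P* into demand: Q* = 988.5 - 9(15.5) = 849.
After the shift, demand is Qd = 1015.5 - 9P.
New equilibrium: 306 = 18P, so P = 17 and Q = 862.5.
ΔQ = 862.5 - 849 = 13.5.

ΔQ = 13.5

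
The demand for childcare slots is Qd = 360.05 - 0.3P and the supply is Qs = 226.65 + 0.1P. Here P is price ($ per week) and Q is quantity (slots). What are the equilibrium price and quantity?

P* = 333.5, Q* = 260

Set Qd = Qs: 360.05 - 0.3P = 226.65 + 0.1P, so 133.4 = 0.4P and P* = 333.5.
From the demand curve, Q* = 360.05 - 0.3(333.5) = 260.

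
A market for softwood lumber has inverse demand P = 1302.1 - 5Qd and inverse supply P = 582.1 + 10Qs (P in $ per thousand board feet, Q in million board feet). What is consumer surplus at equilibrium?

Consumer surplus = 5760

Inverting to quantity form: Qd = 260.42 - 0.2P and Qs = -58.21 + 0.1P.
Set Qd = Qs: 260.42 - 0.2P = -58.21 + 0.1P, so 318.63 = 0.3P and P* = 1062.1.
Plugging P* into demand: Q* = 260.42 - 0.2(1062.1) = 48.
Demand choke price (Qd = 0): P = 260.42/0.2 = 1302.1. Consumer surplus = ½ × (1302.1 - 1062.1) × 48 = 5760.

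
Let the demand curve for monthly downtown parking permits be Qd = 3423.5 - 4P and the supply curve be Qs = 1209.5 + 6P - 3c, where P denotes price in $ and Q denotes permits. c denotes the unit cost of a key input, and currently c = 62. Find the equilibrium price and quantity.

With c = 62, supply is Qs = 1023.5 + 6P.
Set Qd = Qs: 3423.5 - 4P = 1023.5 + 6P, so 2400 = 10P and P* = 240.
Substitute back: Q* = 3423.5 - 4(240) = 2463.5.

P* = 240, Q* = 2463.5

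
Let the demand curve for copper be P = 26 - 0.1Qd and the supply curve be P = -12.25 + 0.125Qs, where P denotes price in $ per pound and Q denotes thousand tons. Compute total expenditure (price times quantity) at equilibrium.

Total expenditure = 1530

Inverting to quantity form: Qd = 260 - 10P and Qs = 98 + 8P.
Equating demand and supply, 260 - 10P = 98 + 8P gives 18P = 162, so P* = 9.
Then Q* = 260 - 10(9) = 170.
Total expenditure = P* × Q* = 9 × 170 = 1530.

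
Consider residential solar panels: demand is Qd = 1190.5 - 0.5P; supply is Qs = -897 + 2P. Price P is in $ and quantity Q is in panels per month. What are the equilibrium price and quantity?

At equilibrium Qd = Qs, so 1190.5 - 0.5P = -897 + 2P; collecting terms, 2087.5 = 2.5P and P* = 835.
From the demand curve, Q* = 1190.5 - 0.5(835) = 773.

P* = 835, Q* = 773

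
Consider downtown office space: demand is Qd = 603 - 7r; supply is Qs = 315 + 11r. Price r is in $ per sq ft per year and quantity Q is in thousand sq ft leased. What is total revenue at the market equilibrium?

Total revenue = 7856

At equilibrium Qd = Qs, so 603 - 7r = 315 + 11r; collecting terms, 288 = 18r and r* = 16.
Plugging r* into demand: Q* = 603 - 7(16) = 491.
Total revenue = r* × Q* = 16 × 491 = 7856.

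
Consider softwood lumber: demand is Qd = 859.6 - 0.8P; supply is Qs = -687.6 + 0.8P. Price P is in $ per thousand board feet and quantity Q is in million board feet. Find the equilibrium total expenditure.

Total expenditure = 83162

Set Qd = Qs: 859.6 - 0.8P = -687.6 + 0.8P, so 1547.2 = 1.6P and P* = 967.
Plugging P* into demand: Q* = 859.6 - 0.8(967) = 86.
Total expenditure = P* × Q* = 967 × 86 = 83162.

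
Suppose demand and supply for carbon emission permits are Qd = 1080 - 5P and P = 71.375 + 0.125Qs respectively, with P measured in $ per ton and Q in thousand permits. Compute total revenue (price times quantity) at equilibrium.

In direct form, Qs = -571 + 8P.
The market clears where 1080 - 5P = -571 + 8P. Rearranging, 13P = 1651, hence P* = 127.
Plugging P* into demand: Q* = 1080 - 5(127) = 445.
Total revenue = P* × Q* = 127 × 445 = 56515.

Total revenue = 56515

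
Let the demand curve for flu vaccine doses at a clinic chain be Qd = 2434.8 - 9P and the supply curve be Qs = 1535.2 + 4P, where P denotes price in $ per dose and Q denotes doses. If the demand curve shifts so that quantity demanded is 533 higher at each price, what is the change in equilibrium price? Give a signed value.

ΔP = 41

Equating demand and supply, 2434.8 - 9P = 1535.2 + 4P gives 13P = 899.6, so P* = 69.2.
Substitute back: Q* = 2434.8 - 9(69.2) = 1812.
After the shift, demand is Qd = 2967.8 - 9P.
Re-solving, 13P = 1432.6 gives P = 110.2 and Q = 1976.
ΔP = 110.2 - 69.2 = 41.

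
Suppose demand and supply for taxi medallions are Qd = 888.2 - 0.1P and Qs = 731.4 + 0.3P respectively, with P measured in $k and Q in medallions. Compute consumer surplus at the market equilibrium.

Consumer surplus = 3604005

At equilibrium Qd = Qs, so 888.2 - 0.1P = 731.4 + 0.3P; collecting terms, 156.8 = 0.4P and P* = 392.
From the demand curve, Q* = 888.2 - 0.1(392) = 849.
Demand choke price (Qd = 0): P = 888.2/0.1 = 8882. Consumer surplus = ½ × (8882 - 392) × 849 = 3604005.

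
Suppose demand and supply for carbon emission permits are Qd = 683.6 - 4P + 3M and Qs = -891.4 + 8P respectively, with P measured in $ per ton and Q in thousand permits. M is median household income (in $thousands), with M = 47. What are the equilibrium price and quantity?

P* = 143, Q* = 252.6

With M = 47, demand is Qd = 824.6 - 4P.
Equating demand and supply, 824.6 - 4P = -891.4 + 8P gives 12P = 1716, so P* = 143.
From the demand curve, Q* = 824.6 - 4(143) = 252.6.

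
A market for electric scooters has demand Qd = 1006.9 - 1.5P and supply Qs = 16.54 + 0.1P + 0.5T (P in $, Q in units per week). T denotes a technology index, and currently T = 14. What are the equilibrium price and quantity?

P* = 614.6, Q* = 85

With T = 14, supply is Qs = 23.54 + 0.1P.
Set Qd = Qs: 1006.9 - 1.5P = 23.54 + 0.1P, so 983.36 = 1.6P and P* = 614.6.
Substitute back: Q* = 1006.9 - 1.5(614.6) = 85.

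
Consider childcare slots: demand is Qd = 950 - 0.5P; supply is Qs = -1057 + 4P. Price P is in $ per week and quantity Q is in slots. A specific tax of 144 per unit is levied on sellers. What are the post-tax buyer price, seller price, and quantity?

With a tax of 144 on sellers, they supply based on the net price P_s = P_b - 144, so Qs = -1633 + 4P_b.
Equate demand and the shifted supply: 950 - 0.5P_b = -1633 + 4P_b, giving 4.5P_b = 2583, so P_b = 574.
Then P_s = 574 - 144 = 430 and Q = 950 - 0.5(574) = 663.

P_b = 574, P_s = 430, Q = 663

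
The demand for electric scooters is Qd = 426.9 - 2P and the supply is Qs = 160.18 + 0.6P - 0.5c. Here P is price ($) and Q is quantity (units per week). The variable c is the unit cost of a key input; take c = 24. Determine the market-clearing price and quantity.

With c = 24, supply is Qs = 148.18 + 0.6P.
Equating demand and supply, 426.9 - 2P = 148.18 + 0.6P gives 2.6P = 278.72, so P* = 107.2.
Plugging P* into demand: Q* = 426.9 - 2(107.2) = 212.5.

P* = 107.2, Q* = 212.5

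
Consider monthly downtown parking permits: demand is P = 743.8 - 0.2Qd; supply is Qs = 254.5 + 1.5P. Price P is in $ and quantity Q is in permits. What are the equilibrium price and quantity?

Solving each curve for Q: Qd = 3719 - 5P.
Set Qd = Qs: 3719 - 5P = 254.5 + 1.5P, so 3464.5 = 6.5P and P* = 533.
Then Q* = 3719 - 5(533) = 1054.

P* = 533, Q* = 1054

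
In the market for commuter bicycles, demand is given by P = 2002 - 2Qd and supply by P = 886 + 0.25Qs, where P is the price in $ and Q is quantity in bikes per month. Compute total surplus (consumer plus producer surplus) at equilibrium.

Total surplus = 276768

In direct form, Qd = 1001 - 0.5P and Qs = -3544 + 4P.
Set Qd = Qs: 1001 - 0.5P = -3544 + 4P, so 4545 = 4.5P and P* = 1010.
From the demand curve, Q* = 1001 - 0.5(1010) = 496.
Demand choke price = 2002; supply choke price = 886. CS = ½(2002 - 1010)(496) = 246016; PS = ½(1010 - 886)(496) = 30752. Total surplus = 276768.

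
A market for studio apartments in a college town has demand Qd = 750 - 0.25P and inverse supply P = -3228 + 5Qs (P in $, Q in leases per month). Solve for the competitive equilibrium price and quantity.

In direct form, Qs = 645.6 + 0.2P.
Equating demand and supply, 750 - 0.25P = 645.6 + 0.2P gives 0.45P = 104.4, so P* = 232.
Plugging P* into demand: Q* = 750 - 0.25(232) = 692.

P* = 232, Q* = 692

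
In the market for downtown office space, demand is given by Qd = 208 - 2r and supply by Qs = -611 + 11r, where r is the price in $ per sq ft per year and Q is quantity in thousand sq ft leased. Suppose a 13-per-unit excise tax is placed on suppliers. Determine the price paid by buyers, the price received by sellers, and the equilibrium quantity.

Suppliers keep r_s = r_b - 13 per unit, so supply in terms of the buyer price is Qs = -754 + 11r_b.
Equate demand and the shifted supply: 208 - 2r_b = -754 + 11r_b, giving 13r_b = 962, so r_b = 74.
So r_s = 61 and the quantity traded is Q = 208 - 2(74) = 60.

r_b = 74, r_s = 61, Q = 60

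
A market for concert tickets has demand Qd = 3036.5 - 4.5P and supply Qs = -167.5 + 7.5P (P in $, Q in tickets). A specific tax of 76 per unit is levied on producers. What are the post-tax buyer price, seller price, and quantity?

Producers keep P_s = P_b - 76 per unit, so supply in terms of the buyer price is Qs = -737.5 + 7.5P_b.
Market clearing requires 3036.5 - 4.5P_b = -737.5 + 7.5P_b; hence 3774 = 12P_b and P_b = 314.5.
So P_s = 238.5 and the quantity traded is Q = 3036.5 - 4.5(314.5) = 1621.25.

P_b = 314.5, P_s = 238.5, Q = 1621.25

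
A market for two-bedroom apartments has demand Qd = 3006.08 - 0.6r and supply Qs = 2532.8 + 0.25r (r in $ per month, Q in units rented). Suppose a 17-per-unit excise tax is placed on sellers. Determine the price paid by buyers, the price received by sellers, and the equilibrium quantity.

r_b = 561.8, r_s = 544.8, Q = 2669

With a tax of 17 on sellers, they supply based on the net price r_s = r_b - 17, so Qs = 2528.55 + 0.25r_b.
Market clearing requires 3006.08 - 0.6r_b = 2528.55 + 0.25r_b; hence 477.53 = 0.85r_b and r_b = 561.8.
So r_s = 544.8 and the quantity traded is Q = 3006.08 - 0.6(561.8) = 2669.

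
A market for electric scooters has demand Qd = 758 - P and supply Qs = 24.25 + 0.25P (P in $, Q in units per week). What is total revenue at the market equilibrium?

Total revenue = 100377

The market clears where 758 - P = 24.25 + 0.25P. Rearranging, 1.25P = 733.75, hence P* = 587.
From the demand curve, Q* = 758 - 587 = 171.
Total revenue = P* × Q* = 587 × 171 = 100377.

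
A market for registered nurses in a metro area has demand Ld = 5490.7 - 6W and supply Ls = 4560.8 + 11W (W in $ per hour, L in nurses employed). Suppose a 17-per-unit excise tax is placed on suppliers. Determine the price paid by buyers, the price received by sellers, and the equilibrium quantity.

W_b = 65.7, W_s = 48.7, L = 5096.5

With a tax of 17 on suppliers, they supply based on the net price W_s = W_b - 17, so Ls = 4373.8 + 11W_b.
Equate demand and the shifted supply: 5490.7 - 6W_b = 4373.8 + 11W_b, giving 17W_b = 1116.9, so W_b = 65.7.
So W_s = 48.7 and the quantity traded is L = 5490.7 - 6(65.7) = 5096.5.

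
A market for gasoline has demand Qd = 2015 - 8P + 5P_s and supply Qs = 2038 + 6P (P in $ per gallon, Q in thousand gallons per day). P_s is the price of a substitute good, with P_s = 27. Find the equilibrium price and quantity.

P* = 8, Q* = 2086

With P_s = 27, demand is Qd = 2150 - 8P.
At equilibrium Qd = Qs, so 2150 - 8P = 2038 + 6P; collecting terms, 112 = 14P and P* = 8.
From the demand curve, Q* = 2150 - 8(8) = 2086.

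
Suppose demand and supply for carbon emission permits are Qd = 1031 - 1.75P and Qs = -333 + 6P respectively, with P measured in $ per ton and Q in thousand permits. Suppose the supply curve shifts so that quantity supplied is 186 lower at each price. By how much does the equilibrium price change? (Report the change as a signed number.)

ΔP = 24

Equating demand and supply, 1031 - 1.75P = -333 + 6P gives 7.75P = 1364, so P* = 176.
Then Q* = 1031 - 1.75(176) = 723.
After the shift, supply is Qs = -519 + 6P.
New equilibrium: 1550 = 7.75P, so P = 200 and Q = 681.
ΔP = 200 - 176 = 24.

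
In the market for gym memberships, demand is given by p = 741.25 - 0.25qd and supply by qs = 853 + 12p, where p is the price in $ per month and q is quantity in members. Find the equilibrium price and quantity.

In direct form, qd = 2965 - 4p.
At equilibrium qd = qs, so 2965 - 4p = 853 + 12p; collecting terms, 2112 = 16p and p* = 132.
From the demand curve, q* = 2965 - 4(132) = 2437.

p* = 132, q* = 2437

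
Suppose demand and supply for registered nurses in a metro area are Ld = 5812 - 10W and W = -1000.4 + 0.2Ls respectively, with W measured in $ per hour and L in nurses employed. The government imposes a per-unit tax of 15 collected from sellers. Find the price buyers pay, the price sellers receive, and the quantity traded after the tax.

W_b = 59, W_s = 44, L = 5222

Inverting to quantity form: Ls = 5002 + 5W.
The tax drives a wedge W_b - W_s = 15. Substituting W_s = W_b - 15 into supply: Ls = 4927 + 5W_b.
Equate demand and the shifted supply: 5812 - 10W_b = 4927 + 5W_b, giving 15W_b = 885, so W_b = 59.
Then W_s = 59 - 15 = 44 and L = 5812 - 10(59) = 5222.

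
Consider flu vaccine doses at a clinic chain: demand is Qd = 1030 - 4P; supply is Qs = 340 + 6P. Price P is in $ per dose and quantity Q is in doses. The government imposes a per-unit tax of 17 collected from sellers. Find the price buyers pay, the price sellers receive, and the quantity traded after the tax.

The tax drives a wedge P_b - P_s = 17. Substituting P_s = P_b - 17 into supply: Qs = 238 + 6P_b.
Set Qd = Qs: 1030 - 4P_b = 238 + 6P_b, so 792 = 10P_b and P_b = 79.2.
So P_s = 62.2 and the quantity traded is Q = 1030 - 4(79.2) = 713.2.

P_b = 79.2, P_s = 62.2, Q = 713.2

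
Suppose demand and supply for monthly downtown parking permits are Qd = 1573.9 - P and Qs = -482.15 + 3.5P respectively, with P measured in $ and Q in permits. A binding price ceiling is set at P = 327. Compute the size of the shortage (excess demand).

Shortage = 584.55

At P = 327: Qd = 1246.9 and Qs = 662.35.
Shortage = Qd - Qs = 1246.9 - 662.35 = 584.55.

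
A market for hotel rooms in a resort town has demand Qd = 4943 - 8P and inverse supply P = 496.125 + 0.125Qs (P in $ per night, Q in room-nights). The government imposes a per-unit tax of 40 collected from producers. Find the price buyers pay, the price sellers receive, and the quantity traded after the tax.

P_b = 577, P_s = 537, Q = 327

Inverting to quantity form: Qs = -3969 + 8P.
Producers keep P_s = P_b - 40 per unit, so supply in terms of the buyer price is Qs = -4289 + 8P_b.
Set Qd = Qs: 4943 - 8P_b = -4289 + 8P_b, so 9232 = 16P_b and P_b = 577.
Then P_s = 577 - 40 = 537 and Q = 4943 - 8(577) = 327.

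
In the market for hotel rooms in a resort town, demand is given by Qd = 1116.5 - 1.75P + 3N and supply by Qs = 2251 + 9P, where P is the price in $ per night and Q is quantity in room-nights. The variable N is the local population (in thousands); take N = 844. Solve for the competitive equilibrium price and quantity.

P* = 130, Q* = 3421

With N = 844, demand is Qd = 3648.5 - 1.75P.
Set Qd = Qs: 3648.5 - 1.75P = 2251 + 9P, so 1397.5 = 10.75P and P* = 130.
From the demand curve, Q* = 3648.5 - 1.75(130) = 3421.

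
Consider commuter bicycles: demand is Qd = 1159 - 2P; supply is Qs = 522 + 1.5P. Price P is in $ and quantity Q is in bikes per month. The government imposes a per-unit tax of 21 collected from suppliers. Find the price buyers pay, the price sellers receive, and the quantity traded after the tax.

The tax drives a wedge P_b - P_s = 21. Substituting P_s = P_b - 21 into supply: Qs = 490.5 + 1.5P_b.
Equate demand and the shifted supply: 1159 - 2P_b = 490.5 + 1.5P_b, giving 3.5P_b = 668.5, so P_b = 191.
Then P_s = 191 - 21 = 170 and Q = 1159 - 2(191) = 777.

P_b = 191, P_s = 170, Q = 777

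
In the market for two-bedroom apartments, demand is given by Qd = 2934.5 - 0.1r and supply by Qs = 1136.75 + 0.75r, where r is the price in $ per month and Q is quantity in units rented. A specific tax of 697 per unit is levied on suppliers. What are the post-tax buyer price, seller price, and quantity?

With a tax of 697 on suppliers, they supply based on the net price r_s = r_b - 697, so Qs = 614 + 0.75r_b.
Market clearing requires 2934.5 - 0.1r_b = 614 + 0.75r_b; hence 2320.5 = 0.85r_b and r_b = 2730.
Then r_s = 2730 - 697 = 2033 and Q = 2934.5 - 0.1(2730) = 2661.5.

r_b = 2730, r_s = 2033, Q = 2661.5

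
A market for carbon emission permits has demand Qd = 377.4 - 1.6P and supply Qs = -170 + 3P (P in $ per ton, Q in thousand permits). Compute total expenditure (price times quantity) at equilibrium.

Total expenditure = 22253

At equilibrium Qd = Qs, so 377.4 - 1.6P = -170 + 3P; collecting terms, 547.4 = 4.6P and P* = 119.
From the demand curve, Q* = 377.4 - 1.6(119) = 187.
Total expenditure = P* × Q* = 119 × 187 = 22253.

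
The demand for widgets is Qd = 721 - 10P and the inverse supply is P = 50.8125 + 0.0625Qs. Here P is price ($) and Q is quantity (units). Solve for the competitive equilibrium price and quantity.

Rewriting in direct form: Qs = -813 + 16P.
Set Qd = Qs: 721 - 10P = -813 + 16P, so 1534 = 26P and P* = 59.
Then Q* = 721 - 10(59) = 131.

P* = 59, Q* = 131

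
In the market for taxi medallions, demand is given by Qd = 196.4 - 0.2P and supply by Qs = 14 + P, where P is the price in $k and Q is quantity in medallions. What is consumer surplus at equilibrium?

Consumer surplus = 68890

The market clears where 196.4 - 0.2P = 14 + P. Rearranging, 1.2P = 182.4, hence P* = 152.
Substitute back: Q* = 196.4 - 0.2(152) = 166.
Demand choke price (Qd = 0): P = 196.4/0.2 = 982. Consumer surplus = ½ × (982 - 152) × 166 = 68890.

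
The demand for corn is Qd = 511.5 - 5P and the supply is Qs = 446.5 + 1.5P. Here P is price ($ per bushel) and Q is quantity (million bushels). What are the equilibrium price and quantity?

P* = 10, Q* = 461.5

Set Qd = Qs: 511.5 - 5P = 446.5 + 1.5P, so 65 = 6.5P and P* = 10.
Substitute back: Q* = 511.5 - 5(10) = 461.5.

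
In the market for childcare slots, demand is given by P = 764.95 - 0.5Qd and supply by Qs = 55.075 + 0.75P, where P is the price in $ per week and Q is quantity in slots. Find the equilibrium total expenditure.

In direct form, Qd = 1529.9 - 2P.
Set Qd = Qs: 1529.9 - 2P = 55.075 + 0.75P, so 1474.825 = 2.75P and P* = 536.3.
Plugging P* into demand: Q* = 1529.9 - 2(536.3) = 457.3.
Total expenditure = P* × Q* = 536.3 × 457.3 = 245249.99.

Total expenditure = 245249.99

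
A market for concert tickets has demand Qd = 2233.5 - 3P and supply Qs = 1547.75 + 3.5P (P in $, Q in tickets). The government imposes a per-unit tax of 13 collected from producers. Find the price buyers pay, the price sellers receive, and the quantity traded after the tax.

The tax drives a wedge P_b - P_s = 13. Substituting P_s = P_b - 13 into supply: Qs = 1502.25 + 3.5P_b.
Market clearing requires 2233.5 - 3P_b = 1502.25 + 3.5P_b; hence 731.25 = 6.5P_b and P_b = 112.5.
Then P_s = 112.5 - 13 = 99.5 and Q = 2233.5 - 3(112.5) = 1896.

P_b = 112.5, P_s = 99.5, Q = 1896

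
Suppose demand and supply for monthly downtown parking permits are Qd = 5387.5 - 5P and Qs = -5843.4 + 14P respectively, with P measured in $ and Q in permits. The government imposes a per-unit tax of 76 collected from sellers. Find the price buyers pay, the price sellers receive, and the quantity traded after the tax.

P_b = 647.1, P_s = 571.1, Q = 2152

With a tax of 76 on sellers, they supply based on the net price P_s = P_b - 76, so Qs = -6907.4 + 14P_b.
Equate demand and the shifted supply: 5387.5 - 5P_b = -6907.4 + 14P_b, giving 19P_b = 12294.9, so P_b = 647.1.
So P_s = 571.1 and the quantity traded is Q = 5387.5 - 5(647.1) = 2152.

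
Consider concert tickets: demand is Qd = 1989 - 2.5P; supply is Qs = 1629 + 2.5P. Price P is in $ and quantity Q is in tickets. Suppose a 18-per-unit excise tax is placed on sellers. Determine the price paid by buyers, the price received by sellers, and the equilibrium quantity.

With a tax of 18 on sellers, they supply based on the net price P_s = P_b - 18, so Qs = 1584 + 2.5P_b.
Equate demand and the shifted supply: 1989 - 2.5P_b = 1584 + 2.5P_b, giving 5P_b = 405, so P_b = 81.
So P_s = 63 and the quantity traded is Q = 1989 - 2.5(81) = 1786.5.

P_b = 81, P_s = 63, Q = 1786.5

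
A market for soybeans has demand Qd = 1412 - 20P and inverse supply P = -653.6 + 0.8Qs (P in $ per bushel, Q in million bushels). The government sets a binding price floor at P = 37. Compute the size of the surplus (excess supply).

Surplus = 191.25

Inverting to quantity form: Qs = 817 + 1.25P.
At P = 37: Qd = 672 and Qs = 863.25.
Surplus = Qs - Qd = 863.25 - 672 = 191.25.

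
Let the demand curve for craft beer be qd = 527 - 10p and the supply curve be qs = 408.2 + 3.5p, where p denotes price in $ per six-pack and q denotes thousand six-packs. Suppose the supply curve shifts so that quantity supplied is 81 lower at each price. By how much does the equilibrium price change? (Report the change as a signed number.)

At equilibrium qd = qs, so 527 - 10p = 408.2 + 3.5p; collecting terms, 118.8 = 13.5p and p* = 8.8.
From the demand curve, q* = 527 - 10(8.8) = 439.
After the shift, supply is qs = 327.2 + 3.5p.
The new intersection has 199.8 = 13.5p, i.e. p = 14.8, q = 379.
Δp = 14.8 - 8.8 = 6.

Δp = 6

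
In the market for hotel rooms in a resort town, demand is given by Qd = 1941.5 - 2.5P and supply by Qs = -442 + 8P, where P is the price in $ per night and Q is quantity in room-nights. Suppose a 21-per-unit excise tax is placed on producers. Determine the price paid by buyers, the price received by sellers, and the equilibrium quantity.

P_b = 243, P_s = 222, Q = 1334

Producers keep P_s = P_b - 21 per unit, so supply in terms of the buyer price is Qs = -610 + 8P_b.
Equate demand and the shifted supply: 1941.5 - 2.5P_b = -610 + 8P_b, giving 10.5P_b = 2551.5, so P_b = 243.
So P_s = 222 and the quantity traded is Q = 1941.5 - 2.5(243) = 1334.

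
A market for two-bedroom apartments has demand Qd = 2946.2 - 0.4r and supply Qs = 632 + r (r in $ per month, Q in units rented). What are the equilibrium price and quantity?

r* = 1653, Q* = 2285

At equilibrium Qd = Qs, so 2946.2 - 0.4r = 632 + r; collecting terms, 2314.2 = 1.4r and r* = 1653.
Then Q* = 2946.2 - 0.4(1653) = 2285.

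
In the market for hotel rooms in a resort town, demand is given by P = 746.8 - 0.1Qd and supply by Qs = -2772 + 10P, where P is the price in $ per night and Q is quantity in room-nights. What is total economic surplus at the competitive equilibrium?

In direct form, Qd = 7468 - 10P.
The market clears where 7468 - 10P = -2772 + 10P. Rearranging, 20P = 10240, hence P* = 512.
Substitute back: Q* = 7468 - 10(512) = 2348.
Demand choke price = 746.8; supply choke price = 277.2. CS = ½(746.8 - 512)(2348) = 275655.2; PS = ½(512 - 277.2)(2348) = 275655.2. Total surplus = 551310.4.

Total surplus = 551310.4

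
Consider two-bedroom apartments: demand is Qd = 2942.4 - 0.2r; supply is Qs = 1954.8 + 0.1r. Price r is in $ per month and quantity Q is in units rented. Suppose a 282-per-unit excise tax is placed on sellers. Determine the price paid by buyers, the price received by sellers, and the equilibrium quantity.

With a tax of 282 on sellers, they supply based on the net price r_s = r_b - 282, so Qs = 1926.6 + 0.1r_b.
Equate demand and the shifted supply: 2942.4 - 0.2r_b = 1926.6 + 0.1r_b, giving 0.3r_b = 1015.8, so r_b = 3386.
Then r_s = 3386 - 282 = 3104 and Q = 2942.4 - 0.2(3386) = 2265.2.

r_b = 3386, r_s = 3104, Q = 2265.2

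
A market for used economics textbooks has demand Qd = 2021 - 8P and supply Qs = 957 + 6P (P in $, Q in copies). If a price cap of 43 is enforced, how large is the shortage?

Shortage = 462

At P = 43: Qd = 1677 and Qs = 1215.
Shortage = Qd - Qs = 1677 - 1215 = 462.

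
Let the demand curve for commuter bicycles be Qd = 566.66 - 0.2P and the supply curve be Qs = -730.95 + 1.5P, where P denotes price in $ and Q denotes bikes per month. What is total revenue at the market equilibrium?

At equilibrium Qd = Qs, so 566.66 - 0.2P = -730.95 + 1.5P; collecting terms, 1297.61 = 1.7P and P* = 763.3.
Plugging P* into demand: Q* = 566.66 - 0.2(763.3) = 414.
Total revenue = P* × Q* = 763.3 × 414 = 316006.2.

Total revenue = 316006.2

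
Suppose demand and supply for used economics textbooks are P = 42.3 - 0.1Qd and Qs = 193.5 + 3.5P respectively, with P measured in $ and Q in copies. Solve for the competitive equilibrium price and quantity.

P* = 17, Q* = 253

Rewriting in direct form: Qd = 423 - 10P.
Equating demand and supply, 423 - 10P = 193.5 + 3.5P gives 13.5P = 229.5, so P* = 17.
From the demand curve, Q* = 423 - 10(17) = 253.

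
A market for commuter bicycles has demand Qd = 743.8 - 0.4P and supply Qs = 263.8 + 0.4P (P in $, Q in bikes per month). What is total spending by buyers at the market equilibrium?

Total spending by buyers = 302280

Set Qd = Qs: 743.8 - 0.4P = 263.8 + 0.4P, so 480 = 0.8P and P* = 600.
Plugging P* into demand: Q* = 743.8 - 0.4(600) = 503.8.
Total spending by buyers = P* × Q* = 600 × 503.8 = 302280.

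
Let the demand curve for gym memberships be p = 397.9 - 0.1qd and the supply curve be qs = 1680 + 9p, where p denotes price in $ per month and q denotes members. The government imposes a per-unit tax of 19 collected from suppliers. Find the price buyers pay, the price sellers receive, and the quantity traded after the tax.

p_b = 130, p_s = 111, q = 2679

Inverting to quantity form: qd = 3979 - 10p.
With a tax of 19 on suppliers, they supply based on the net price p_s = p_b - 19, so qs = 1509 + 9p_b.
Market clearing requires 3979 - 10p_b = 1509 + 9p_b; hence 2470 = 19p_b and p_b = 130.
So p_s = 111 and the quantity traded is q = 3979 - 10(130) = 2679.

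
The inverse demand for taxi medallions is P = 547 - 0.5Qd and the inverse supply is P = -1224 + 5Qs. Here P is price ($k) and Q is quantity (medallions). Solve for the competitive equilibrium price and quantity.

P* = 386, Q* = 322

Rewriting in direct form: Qd = 1094 - 2P and Qs = 244.8 + 0.2P.
Set Qd = Qs: 1094 - 2P = 244.8 + 0.2P, so 849.2 = 2.2P and P* = 386.
Then Q* = 1094 - 2(386) = 322.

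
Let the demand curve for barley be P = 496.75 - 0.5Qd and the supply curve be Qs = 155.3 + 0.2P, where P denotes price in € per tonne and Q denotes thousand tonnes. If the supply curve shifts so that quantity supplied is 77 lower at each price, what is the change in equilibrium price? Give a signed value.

ΔP = 35

Solving each curve for Q: Qd = 993.5 - 2P.
At equilibrium Qd = Qs, so 993.5 - 2P = 155.3 + 0.2P; collecting terms, 838.2 = 2.2P and P* = 381.
Plugging P* into demand: Q* = 993.5 - 2(381) = 231.5.
After the shift, supply is Qs = 78.3 + 0.2P.
The new intersection has 915.2 = 2.2P, i.e. P = 416, Q = 161.5.
ΔP = 416 - 381 = 35.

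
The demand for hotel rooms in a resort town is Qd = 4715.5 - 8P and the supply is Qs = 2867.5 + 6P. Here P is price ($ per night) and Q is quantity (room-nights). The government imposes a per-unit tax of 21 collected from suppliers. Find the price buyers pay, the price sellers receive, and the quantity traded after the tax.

The tax drives a wedge P_b - P_s = 21. Substituting P_s = P_b - 21 into supply: Qs = 2741.5 + 6P_b.
Set Qd = Qs: 4715.5 - 8P_b = 2741.5 + 6P_b, so 1974 = 14P_b and P_b = 141.
So P_s = 120 and the quantity traded is Q = 4715.5 - 8(141) = 3587.5.

P_b = 141, P_s = 120, Q = 3587.5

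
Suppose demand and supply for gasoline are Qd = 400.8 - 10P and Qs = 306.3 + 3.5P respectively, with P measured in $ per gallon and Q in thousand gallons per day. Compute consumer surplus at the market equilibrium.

At equilibrium Qd = Qs, so 400.8 - 10P = 306.3 + 3.5P; collecting terms, 94.5 = 13.5P and P* = 7.
From the demand curve, Q* = 400.8 - 10(7) = 330.8.
Demand choke price (Qd = 0): P = 400.8/10 = 40.08. Consumer surplus = ½ × (40.08 - 7) × 330.8 = 5471.432.

Consumer surplus = 5471.432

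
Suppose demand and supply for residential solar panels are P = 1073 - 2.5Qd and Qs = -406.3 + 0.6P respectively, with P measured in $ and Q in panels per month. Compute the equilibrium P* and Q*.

Solving each curve for Q: Qd = 429.2 - 0.4P.
Equating demand and supply, 429.2 - 0.4P = -406.3 + 0.6P gives P = 835.5, so P* = 835.5.
Substitute back: Q* = 429.2 - 0.4(835.5) = 95.

P* = 835.5, Q* = 95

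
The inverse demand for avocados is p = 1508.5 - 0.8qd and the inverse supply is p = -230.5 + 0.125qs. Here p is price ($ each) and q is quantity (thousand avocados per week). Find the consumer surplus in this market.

Consumer surplus = 1413760

Rewriting in direct form: qd = 1885.625 - 1.25p and qs = 1844 + 8p.
Equating demand and supply, 1885.625 - 1.25p = 1844 + 8p gives 9.25p = 41.625, so p* = 4.5.
Plugging p* into demand: q* = 1885.625 - 1.25(4.5) = 1880.
Demand choke price (qd = 0): p = 1885.625/1.25 = 1508.5. Consumer surplus = ½ × (1508.5 - 4.5) × 1880 = 1413760.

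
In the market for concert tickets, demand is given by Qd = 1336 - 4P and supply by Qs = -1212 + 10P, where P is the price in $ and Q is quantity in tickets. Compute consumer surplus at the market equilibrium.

Equating demand and supply, 1336 - 4P = -1212 + 10P gives 14P = 2548, so P* = 182.
Then Q* = 1336 - 4(182) = 608.
Demand choke price (Qd = 0): P = 1336/4 = 334. Consumer surplus = ½ × (334 - 182) × 608 = 46208.

Consumer surplus = 46208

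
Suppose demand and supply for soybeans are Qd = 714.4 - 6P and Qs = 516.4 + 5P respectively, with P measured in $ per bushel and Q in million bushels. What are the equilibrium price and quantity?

The market clears where 714.4 - 6P = 516.4 + 5P. Rearranging, 11P = 198, hence P* = 18.
Plugging P* into demand: Q* = 714.4 - 6(18) = 606.4.

P* = 18, Q* = 606.4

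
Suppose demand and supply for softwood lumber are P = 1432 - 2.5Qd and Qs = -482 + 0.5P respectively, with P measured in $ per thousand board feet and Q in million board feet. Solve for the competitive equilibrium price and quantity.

Solving each curve for Q: Qd = 572.8 - 0.4P.
Set Qd = Qs: 572.8 - 0.4P = -482 + 0.5P, so 1054.8 = 0.9P and P* = 1172.
Plugging P* into demand: Q* = 572.8 - 0.4(1172) = 104.

P* = 1172, Q* = 104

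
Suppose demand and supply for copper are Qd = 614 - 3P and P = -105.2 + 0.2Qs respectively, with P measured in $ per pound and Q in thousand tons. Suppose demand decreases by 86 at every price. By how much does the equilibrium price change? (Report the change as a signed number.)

ΔP = -10.75

In direct form, Qs = 526 + 5P.
At equilibrium Qd = Qs, so 614 - 3P = 526 + 5P; collecting terms, 88 = 8P and P* = 11.
Plugging P* into demand: Q* = 614 - 3(11) = 581.
After the shift, demand is Qd = 528 - 3P.
Re-solving, 8P = 2 gives P = 0.25 and Q = 527.25.
ΔP = 0.25 - 11 = -10.75.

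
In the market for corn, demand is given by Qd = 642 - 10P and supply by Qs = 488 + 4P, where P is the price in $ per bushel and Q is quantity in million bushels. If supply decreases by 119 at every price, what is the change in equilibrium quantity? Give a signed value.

Set Qd = Qs: 642 - 10P = 488 + 4P, so 154 = 14P and P* = 11.
From the demand curve, Q* = 642 - 10(11) = 532.
After the shift, supply is Qs = 369 + 4P.
The new intersection has 273 = 14P, i.e. P = 19.5, Q = 447.
ΔQ = 447 - 532 = -85.

ΔQ = -85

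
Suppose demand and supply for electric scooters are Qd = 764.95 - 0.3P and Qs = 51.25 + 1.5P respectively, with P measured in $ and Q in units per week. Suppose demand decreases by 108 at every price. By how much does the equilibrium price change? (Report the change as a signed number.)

Equating demand and supply, 764.95 - 0.3P = 51.25 + 1.5P gives 1.8P = 713.7, so P* = 396.5.
Substitute back: Q* = 764.95 - 0.3(396.5) = 646.
After the shift, demand is Qd = 656.95 - 0.3P.
Re-solving, 1.8P = 605.7 gives P = 336.5 and Q = 556.
ΔP = 336.5 - 396.5 = -60.

ΔP = -60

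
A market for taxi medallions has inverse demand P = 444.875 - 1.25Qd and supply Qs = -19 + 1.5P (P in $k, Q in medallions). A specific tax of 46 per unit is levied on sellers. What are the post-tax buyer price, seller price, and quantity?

P_b = 193, P_s = 147, Q = 201.5

Rewriting in direct form: Qd = 355.9 - 0.8P.
Sellers keep P_s = P_b - 46 per unit, so supply in terms of the buyer price is Qs = -88 + 1.5P_b.
Market clearing requires 355.9 - 0.8P_b = -88 + 1.5P_b; hence 443.9 = 2.3P_b and P_b = 193.
So P_s = 147 and the quantity traded is Q = 355.9 - 0.8(193) = 201.5.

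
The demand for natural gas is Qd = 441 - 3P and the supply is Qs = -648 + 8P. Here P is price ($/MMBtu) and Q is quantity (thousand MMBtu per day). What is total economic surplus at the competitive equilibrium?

At equilibrium Qd = Qs, so 441 - 3P = -648 + 8P; collecting terms, 1089 = 11P and P* = 99.
From the demand curve, Q* = 441 - 3(99) = 144.
Demand choke price = 147; supply choke price = 81. CS = ½(147 - 99)(144) = 3456; PS = ½(99 - 81)(144) = 1296. Total surplus = 4752.

Total surplus = 4752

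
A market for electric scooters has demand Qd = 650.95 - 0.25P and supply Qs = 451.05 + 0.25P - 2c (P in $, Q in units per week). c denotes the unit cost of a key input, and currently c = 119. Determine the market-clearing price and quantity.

P* = 875.8, Q* = 432

With c = 119, supply is Qs = 213.05 + 0.25P.
Equating demand and supply, 650.95 - 0.25P = 213.05 + 0.25P gives 0.5P = 437.9, so P* = 875.8.
Plugging P* into demand: Q* = 650.95 - 0.25(875.8) = 432.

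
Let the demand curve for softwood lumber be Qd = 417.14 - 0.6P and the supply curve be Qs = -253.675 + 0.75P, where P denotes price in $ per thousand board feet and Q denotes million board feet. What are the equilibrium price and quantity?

P* = 496.9, Q* = 119

Set Qd = Qs: 417.14 - 0.6P = -253.675 + 0.75P, so 670.815 = 1.35P and P* = 496.9.
Plugging P* into demand: Q* = 417.14 - 0.6(496.9) = 119.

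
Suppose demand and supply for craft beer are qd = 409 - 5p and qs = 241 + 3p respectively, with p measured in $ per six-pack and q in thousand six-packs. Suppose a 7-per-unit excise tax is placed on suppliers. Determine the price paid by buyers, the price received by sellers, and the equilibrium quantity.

With a tax of 7 on suppliers, they supply based on the net price p_s = p_b - 7, so qs = 220 + 3p_b.
Market clearing requires 409 - 5p_b = 220 + 3p_b; hence 189 = 8p_b and p_b = 23.625.
Then p_s = 23.625 - 7 = 16.625 and q = 409 - 5(23.625) = 290.875.

p_b = 23.625, p_s = 16.625, q = 290.875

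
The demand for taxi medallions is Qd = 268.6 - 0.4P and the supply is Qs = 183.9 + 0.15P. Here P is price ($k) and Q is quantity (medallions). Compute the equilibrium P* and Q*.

P* = 154, Q* = 207

Equating demand and supply, 268.6 - 0.4P = 183.9 + 0.15P gives 0.55P = 84.7, so P* = 154.
Substitute back: Q* = 268.6 - 0.4(154) = 207.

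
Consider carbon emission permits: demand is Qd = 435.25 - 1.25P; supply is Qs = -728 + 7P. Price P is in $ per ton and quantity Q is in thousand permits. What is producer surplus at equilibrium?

Producer surplus = 4791.5

Equating demand and supply, 435.25 - 1.25P = -728 + 7P gives 8.25P = 1163.25, so P* = 141.
Plugging P* into demand: Q* = 435.25 - 1.25(141) = 259.
Supply choke price (Qs = 0): P = 104. Producer surplus = ½ × (141 - 104) × 259 = 4791.5.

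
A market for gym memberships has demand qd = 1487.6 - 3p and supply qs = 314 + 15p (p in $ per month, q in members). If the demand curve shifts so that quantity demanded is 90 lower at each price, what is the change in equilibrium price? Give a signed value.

Δp = -5

Equating demand and supply, 1487.6 - 3p = 314 + 15p gives 18p = 1173.6, so p* = 65.2.
From the demand curve, q* = 1487.6 - 3(65.2) = 1292.
After the shift, demand is qd = 1397.6 - 3p.
Re-solving, 18p = 1083.6 gives p = 60.2 and q = 1217.
Δp = 60.2 - 65.2 = -5.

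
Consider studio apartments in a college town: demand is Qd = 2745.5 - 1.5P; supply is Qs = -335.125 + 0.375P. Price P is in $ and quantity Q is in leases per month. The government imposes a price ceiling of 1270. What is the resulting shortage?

Shortage = 699.375

With P fixed at 1270, quantity demanded is 840.5 and quantity supplied is 141.125.
Shortage = Qd - Qs = 840.5 - 141.125 = 699.375.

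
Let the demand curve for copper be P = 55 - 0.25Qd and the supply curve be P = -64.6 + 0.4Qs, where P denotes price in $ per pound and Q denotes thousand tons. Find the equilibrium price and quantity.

Solving each curve for Q: Qd = 220 - 4P and Qs = 161.5 + 2.5P.
At equilibrium Qd = Qs, so 220 - 4P = 161.5 + 2.5P; collecting terms, 58.5 = 6.5P and P* = 9.
From the demand curve, Q* = 220 - 4(9) = 184.

P* = 9, Q* = 184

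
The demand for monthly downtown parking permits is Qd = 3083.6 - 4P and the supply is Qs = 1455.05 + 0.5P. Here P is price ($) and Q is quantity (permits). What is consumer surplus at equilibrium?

Equating demand and supply, 3083.6 - 4P = 1455.05 + 0.5P gives 4.5P = 1628.55, so P* = 361.9.
From the demand curve, Q* = 3083.6 - 4(361.9) = 1636.
Demand choke price (Qd = 0): P = 3083.6/4 = 770.9. Consumer surplus = ½ × (770.9 - 361.9) × 1636 = 334562.

Consumer surplus = 334562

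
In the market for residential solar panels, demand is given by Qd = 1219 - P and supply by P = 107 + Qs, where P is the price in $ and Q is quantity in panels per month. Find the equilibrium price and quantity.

Rewriting in direct form: Qs = -107 + P.
Equating demand and supply, 1219 - P = -107 + P gives 2P = 1326, so P* = 663.
Substitute back: Q* = 1219 - 663 = 556.

P* = 663, Q* = 556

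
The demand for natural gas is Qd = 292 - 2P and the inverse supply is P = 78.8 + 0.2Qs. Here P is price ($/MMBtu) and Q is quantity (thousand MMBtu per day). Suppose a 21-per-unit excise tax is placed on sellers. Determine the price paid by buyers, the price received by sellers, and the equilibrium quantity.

Solving each curve for Q: Qs = -394 + 5P.
With a tax of 21 on sellers, they supply based on the net price P_s = P_b - 21, so Qs = -499 + 5P_b.
Market clearing requires 292 - 2P_b = -499 + 5P_b; hence 791 = 7P_b and P_b = 113.
So P_s = 92 and the quantity traded is Q = 292 - 2(113) = 66.

P_b = 113, P_s = 92, Q = 66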